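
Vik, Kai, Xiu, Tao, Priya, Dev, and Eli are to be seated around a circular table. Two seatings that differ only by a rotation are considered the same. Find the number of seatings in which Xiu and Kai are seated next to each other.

240

Treat {Xiu, Kai} as one unit (2 internal orders) and seat the resulting 6 units around the table: (5)! circular arrangements.
So 2 × (5)! = 2 × 120 = 240.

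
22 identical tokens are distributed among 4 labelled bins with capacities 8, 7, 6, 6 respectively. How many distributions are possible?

By stars and bars, unrestricted non-negative solutions to x_1+…+x_4 = 22 number C(22+3,3) = 2300.
Subtract solutions that violate a single cap (substitute x_i' = x_i − (cap_i+1)): x_1 ≥ 9 gives C(16,3) = 560; x_2 ≥ 8 gives C(17,3) = 680; x_3 ≥ 7 gives C(18,3) = 816; x_4 ≥ 7 gives C(18,3) = 816. Together 2872.
Add back pairs where two caps are both exceeded: 56 + 84 + 84 + 120 + 120 + 165 = 629.
Subtract triples: 0 + 0 + 0 + 1 = 1.
By inclusion–exclusion the count is 2300 − 2872 + 629 − 1 = 56.

56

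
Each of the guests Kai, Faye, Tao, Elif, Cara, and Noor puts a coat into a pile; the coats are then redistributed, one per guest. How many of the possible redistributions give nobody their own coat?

265

Count assignments avoiding every fixed point. For any j of the 6 guests fixed to their own coat, the other 6−j can be arranged in (6−j)! ways.
By inclusion–exclusion this is Σ_{j=0}^{6} (−1)^j C(6,j)·(6−j)!.
Computing: 720 − 720 + 360 − 120 + 30 − 6 + 1 = 265.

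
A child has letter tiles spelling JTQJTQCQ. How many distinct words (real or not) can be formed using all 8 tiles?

1680

Letter multiplicities in JTQJTQCQ: C×1, J×2, Q×3, T×2.
So there are 8! / (3!·2!·2!) = 1680 distinguishable arrangements.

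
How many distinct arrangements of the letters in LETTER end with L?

30

Fix L in the last position and arrange the remaining 5 letters.
Those 5 letters have E appearing twice and T appearing twice, giving (5)!/(2!·2!) = 30.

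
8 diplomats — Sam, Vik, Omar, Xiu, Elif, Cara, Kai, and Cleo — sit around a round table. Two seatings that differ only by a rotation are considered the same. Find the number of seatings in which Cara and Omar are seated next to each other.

Glue Cara and Omar into a block (2 internal orders). Seating 7 units around a circle gives (6)! arrangements.
So 2 × (6)! = 2 × 720 = 1440.

1440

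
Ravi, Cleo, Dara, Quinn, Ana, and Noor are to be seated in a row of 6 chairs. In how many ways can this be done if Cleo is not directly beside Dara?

There are 6! = 720 arrangements in all. If Cleo and Dara are adjacent, merging them into one block gives 2·(5)! = 240 arrangements.
Complementary counting: 720 − 240 = 480.

480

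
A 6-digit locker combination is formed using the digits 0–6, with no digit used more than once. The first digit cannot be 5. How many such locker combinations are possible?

4320

The first digit has 7−1 = 6 choices (anything except 5).
The remaining 5 digits are filled from the other 6 symbols without repetition: 6 × 5 × 4 × 3 × 2 = 720.
Total: 6 × 720 = 4320.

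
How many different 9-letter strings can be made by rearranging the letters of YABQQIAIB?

22680

YABQQIAIB has 9 letters with A appearing twice, B appearing twice, I appearing twice, and Q appearing twice.
The number of distinct arrangements is 9!/(2!·2!·2!·2!) = 362880/16 = 22680.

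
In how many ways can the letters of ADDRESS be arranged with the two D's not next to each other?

There are 7!/(2!·2!) = 1260 arrangements of ADDRESS in total.
Arrangements with the D's together: treat DD as one letter, giving (6)!/(2!) = 360.
Subtracting, 1260 − 360 = 900 arrangements keep the D's apart.

900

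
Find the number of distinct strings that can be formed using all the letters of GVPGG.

Letter multiplicities in GVPGG: G×3, P×1, V×1.
So there are 5! / (3!) = 20 distinguishable arrangements.

20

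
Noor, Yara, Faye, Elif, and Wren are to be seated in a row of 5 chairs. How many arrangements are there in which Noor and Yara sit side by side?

Glue Noor and Yara into one block (2 internal orders), leaving 4 units to arrange in a row.
That gives 2 × 4! = 2 × 24 = 48.

48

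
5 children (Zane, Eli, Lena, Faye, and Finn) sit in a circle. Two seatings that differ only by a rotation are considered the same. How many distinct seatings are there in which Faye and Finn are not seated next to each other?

12

All circular seatings of 5 people number (4)! = 24.
Seatings with Faye beside Finn: treat them as a block with 2 internal orders, giving 2 × (3)! = 12.
Subtracting, 24 − 12 = 12.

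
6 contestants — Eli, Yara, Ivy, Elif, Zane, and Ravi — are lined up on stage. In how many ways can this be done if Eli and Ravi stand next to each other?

240

Place the 4 others and the Eli-Ravi pair as 5 objects in a line; the pair has 2 internal arrangements.
That gives 2 × 5! = 2 × 120 = 240.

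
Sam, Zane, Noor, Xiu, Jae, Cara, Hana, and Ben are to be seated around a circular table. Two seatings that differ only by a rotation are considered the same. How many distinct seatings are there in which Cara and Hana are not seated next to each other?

Without the restriction there are (7)! = 5040 seatings.
Seatings with Cara beside Hana: treat them as a block with 2 internal orders, giving 2 × (6)! = 1440.
Subtracting, 5040 − 1440 = 3600.

3600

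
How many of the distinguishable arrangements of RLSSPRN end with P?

180

With the last slot taken by P, it remains to arrange the other 6 letters (RLSSRN).
Those 6 letters have R appearing twice and S appearing twice, giving (6)!/(2!·2!) = 180.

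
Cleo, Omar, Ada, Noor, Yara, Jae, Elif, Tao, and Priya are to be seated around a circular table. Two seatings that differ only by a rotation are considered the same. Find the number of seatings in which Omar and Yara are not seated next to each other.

All circular seatings of 9 people number (8)! = 40320.
Seatings with Omar beside Yara: treat them as a block with 2 internal orders, giving 2 × (7)! = 10080.
Subtracting, 40320 − 10080 = 30240.

30240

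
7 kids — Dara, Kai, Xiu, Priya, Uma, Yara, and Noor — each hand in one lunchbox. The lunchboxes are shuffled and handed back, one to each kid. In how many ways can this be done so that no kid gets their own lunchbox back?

Count assignments avoiding every fixed point. For any j of the 7 kids fixed to their own lunchbox, the other 7−j can be arranged in (7−j)! ways.
By inclusion–exclusion this is Σ_{j=0}^{7} (−1)^j C(7,j)·(7−j)!.
Computing: 5040 − 5040 + 2520 − 840 + 210 − 42 + 7 − 1 = 1854.

1854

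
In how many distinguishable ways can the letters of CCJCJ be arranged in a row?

10

CCJCJ has 5 letters with C appearing 3 times and J appearing twice.
The number of distinct arrangements is 5!/(3!·2!) = 120/12 = 10.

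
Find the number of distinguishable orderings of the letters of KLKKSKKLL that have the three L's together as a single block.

Treat the 3 copies of L as a single block. The multiset to arrange is then {LLL, K, K, K, K, K, S}, 7 items in all.
That gives (7)!/(5!) = 42 arrangements.

42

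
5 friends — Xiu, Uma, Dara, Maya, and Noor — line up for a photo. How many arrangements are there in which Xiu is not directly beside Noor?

72

Of the 5! = 120 arrangements, those with Xiu and Noor adjacent number 2 × 4! = 48 (treat the pair as a block with 2 internal orders).
So 120 − 48 = 72 arrangements keep them apart.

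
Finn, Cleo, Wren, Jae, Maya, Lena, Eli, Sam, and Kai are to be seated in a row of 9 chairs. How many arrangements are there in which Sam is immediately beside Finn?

80640

Treat {Sam, Finn} as a single unit. There are 8 units to order, and the pair itself can be ordered 2 ways.
So the count is 2·(8)! = 80640.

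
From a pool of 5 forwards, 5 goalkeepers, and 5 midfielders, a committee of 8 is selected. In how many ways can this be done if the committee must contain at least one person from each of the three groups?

With no constraint there are C(15,8) = 6435 possible selections.
Subtract selections that omit an entire group: no forwards → C(10,8) = 45; no goalkeepers → C(10,8) = 45; no midfielders → C(10,8) = 45.
Add back selections omitting two groups (i.e. drawn from a single group): C(5,8) + C(5,8) + C(5,8) = 0.
By inclusion–exclusion: 6435 − 135 + 0 = 6300.

6300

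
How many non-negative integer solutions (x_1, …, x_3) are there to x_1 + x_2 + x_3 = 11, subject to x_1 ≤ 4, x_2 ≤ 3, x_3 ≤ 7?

By stars and bars, unrestricted non-negative solutions to x_1+…+x_3 = 11 number C(11+2,2) = 78.
Subtract solutions that violate a single cap (substitute x_i' = x_i − (cap_i+1)): x_1 ≥ 5 gives C(8,2) = 28; x_2 ≥ 4 gives C(9,2) = 36; x_3 ≥ 8 gives C(5,2) = 10. Together 74.
Add back pairs where two caps are both exceeded: 6 + 0 + 0 = 6.
By inclusion–exclusion the count is 78 − 74 + 6 = 10.

10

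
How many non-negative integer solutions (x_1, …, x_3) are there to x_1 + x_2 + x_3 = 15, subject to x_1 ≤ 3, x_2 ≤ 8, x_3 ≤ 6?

Ignoring the caps, the number of non-negative solutions to x_1+…+x_3 = 15 is C(17,2) = 136.
Subtract solutions that violate a single cap (substitute x_i' = x_i − (cap_i+1)): x_1 ≥ 4 gives C(13,2) = 78; x_2 ≥ 9 gives C(8,2) = 28; x_3 ≥ 7 gives C(10,2) = 45. Together 151.
Add back pairs where two caps are both exceeded: 6 + 15 + 0 = 21.
By inclusion–exclusion the count is 136 − 151 + 21 = 6.

6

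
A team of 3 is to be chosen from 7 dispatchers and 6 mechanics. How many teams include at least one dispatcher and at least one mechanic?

Total 3-person selections from all 13: C(13,3) = 286.
Selections missing a whole group: no dispatchers → C(6,3) = 20; no mechanics → C(7,3) = 35.
Both groups omitted at once is impossible, so 286 − 55 = 231.

231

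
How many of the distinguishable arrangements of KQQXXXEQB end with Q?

3360

With the last slot taken by Q, it remains to arrange the other 8 letters (KQXXXEQB).
Those 8 letters have Q appearing twice and X appearing 3 times, giving (8)!/(3!·2!) = 3360.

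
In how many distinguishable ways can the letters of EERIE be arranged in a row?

20

The 5 letters of EERIE have repeats: E appearing 3 times.
So there are 5! / (3!) = 20 distinguishable arrangements.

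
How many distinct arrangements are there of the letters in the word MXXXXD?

30

Letter multiplicities in MXXXXD: D×1, M×1, X×4.
Dividing 6! = 720 by 4! = 24 for the repeated letters gives 30.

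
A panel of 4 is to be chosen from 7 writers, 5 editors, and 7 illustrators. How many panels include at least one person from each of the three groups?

Total 4-person selections from all 19: C(19,4) = 3876.
Selections missing a whole group: no writers → C(12,4) = 495; no editors → C(14,4) = 1001; no illustrators → C(12,4) = 495.
Add back selections omitting two groups (i.e. drawn from a single group): C(7,4) + C(5,4) + C(7,4) = 75.
By inclusion–exclusion: 3876 − 1991 + 75 = 1960.

1960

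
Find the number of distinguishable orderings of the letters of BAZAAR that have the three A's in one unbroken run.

24

Treat the 3 copies of A as a single block. The multiset to arrange is then {AAA, B, R, Z}, 4 items in all.
All 4 items are distinct, so there are (4)! = 24 arrangements.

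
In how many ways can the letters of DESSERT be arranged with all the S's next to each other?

Treat the 2 copies of S as a single block. The multiset to arrange is then {SS, D, E, E, R, T}, 6 items in all.
That gives (6)!/(2!) = 360 arrangements.

360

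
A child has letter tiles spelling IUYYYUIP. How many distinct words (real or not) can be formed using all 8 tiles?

1680

IUYYYUIP has 8 letters with I appearing twice, U appearing twice, and Y appearing 3 times.
The number of distinct arrangements is 8!/(3!·2!·2!) = 40320/24 = 1680.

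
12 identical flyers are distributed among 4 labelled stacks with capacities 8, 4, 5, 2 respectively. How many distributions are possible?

Ignoring the caps, the number of non-negative solutions to x_1+…+x_4 = 12 is C(15,3) = 455.
Subtract solutions that violate a single cap (substitute x_i' = x_i − (cap_i+1)): x_1 ≥ 9 gives C(6,3) = 20; x_2 ≥ 5 gives C(10,3) = 120; x_3 ≥ 6 gives C(9,3) = 84; x_4 ≥ 3 gives C(12,3) = 220. Together 444.
Add back pairs where two caps are both exceeded: 0 + 0 + 1 + 4 + 35 + 20 = 60.
By inclusion–exclusion the count is 455 − 444 + 60 = 71.

71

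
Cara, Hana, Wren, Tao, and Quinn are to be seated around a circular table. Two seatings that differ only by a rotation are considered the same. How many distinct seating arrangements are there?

Seat Cara anywhere (absorbing the rotational symmetry), then permute the other 4: (4)! = 24.

24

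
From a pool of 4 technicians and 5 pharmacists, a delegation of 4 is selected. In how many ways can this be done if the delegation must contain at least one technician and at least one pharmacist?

120

Unrestricted: C(9,4) = 126 ways to pick any 4 of the 9.
Subtract selections that omit an entire group: no technicians → C(5,4) = 5; no pharmacists → C(4,4) = 1.
Both groups omitted at once is impossible, so 126 − 6 = 120.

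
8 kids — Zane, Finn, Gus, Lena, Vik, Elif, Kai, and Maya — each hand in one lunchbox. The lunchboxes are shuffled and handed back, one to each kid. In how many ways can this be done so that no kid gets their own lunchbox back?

14833

Let Aᵢ be the assignments in which kid i gets their own lunchbox. We want the size of the complement of A₁∪…∪A_8.
By inclusion–exclusion this is Σ_{j=0}^{8} (−1)^j C(8,j)·(8−j)!.
Computing: 40320 − 40320 + 20160 − 6720 + 1680 − 336 + 56 − 8 + 1 = 14833.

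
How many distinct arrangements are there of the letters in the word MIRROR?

Letter multiplicities in MIRROR: I×1, M×1, O×1, R×3.
The number of distinct arrangements is 6!/(3!) = 720/6 = 120.

120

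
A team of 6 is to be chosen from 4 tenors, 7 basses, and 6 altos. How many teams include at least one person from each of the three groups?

9996

Unrestricted: C(17,6) = 12376 ways to pick any 6 of the 17.
Subtract selections that omit an entire group: no tenors → C(13,6) = 1716; no basses → C(10,6) = 210; no altos → C(11,6) = 462.
Add back selections omitting two groups (i.e. drawn from a single group): C(4,6) + C(7,6) + C(6,6) = 8.
By inclusion–exclusion: 12376 − 2388 + 8 = 9996.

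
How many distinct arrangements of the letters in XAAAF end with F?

4

With the last slot taken by F, it remains to arrange the other 4 letters (XAAA).
Those 4 letters have A appearing 3 times, giving (4)!/(3!) = 4.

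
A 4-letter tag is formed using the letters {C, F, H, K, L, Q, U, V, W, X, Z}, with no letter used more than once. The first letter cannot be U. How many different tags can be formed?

The first letter has 11−1 = 10 choices (anything except U).
The remaining 3 letters are filled from the other 10 symbols without repetition: 10 × 9 × 8 = 720.
Total: 10 × 720 = 7200.

7200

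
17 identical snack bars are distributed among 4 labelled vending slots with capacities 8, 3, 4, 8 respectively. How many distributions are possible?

70

By stars and bars, unrestricted non-negative solutions to x_1+…+x_4 = 17 number C(17+3,3) = 1140.
Subtract solutions that violate a single cap (substitute x_i' = x_i − (cap_i+1)): x_1 ≥ 9 gives C(11,3) = 165; x_2 ≥ 4 gives C(16,3) = 560; x_3 ≥ 5 gives C(15,3) = 455; x_4 ≥ 9 gives C(11,3) = 165. Together 1345.
Add back pairs where two caps are both exceeded: 35 + 20 + 0 + 165 + 35 + 20 = 275.
By inclusion–exclusion the count is 1140 − 1345 + 275 = 70.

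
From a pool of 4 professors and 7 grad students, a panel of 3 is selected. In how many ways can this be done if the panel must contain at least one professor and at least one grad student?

126

Total 3-person selections from all 11: C(11,3) = 165.
Selections missing a whole group: no professors → C(7,3) = 35; no grad students → C(4,3) = 4.
Both groups omitted at once is impossible, so 165 − 39 = 126.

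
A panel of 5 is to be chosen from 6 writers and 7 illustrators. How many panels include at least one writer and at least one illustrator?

Unrestricted: C(13,5) = 1287 ways to pick any 5 of the 13.
Selections missing a whole group: no writers → C(7,5) = 21; no illustrators → C(6,5) = 6.
Both groups omitted at once is impossible, so 1287 − 27 = 1260.

1260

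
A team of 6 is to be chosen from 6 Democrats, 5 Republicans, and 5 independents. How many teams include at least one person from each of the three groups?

Total 6-person selections from all 16: C(16,6) = 8008.
Subtract selections that omit an entire group: no Democrats → C(10,6) = 210; no Republicans → C(11,6) = 462; no independents → C(11,6) = 462.
Add back selections omitting two groups (i.e. drawn from a single group): C(6,6) + C(5,6) + C(5,6) = 1.
By inclusion–exclusion: 8008 − 1134 + 1 = 6875.

6875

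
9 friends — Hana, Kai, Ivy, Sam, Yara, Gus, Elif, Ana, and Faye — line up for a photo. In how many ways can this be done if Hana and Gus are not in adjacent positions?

Of the 9! = 362880 arrangements, those with Hana and Gus adjacent number 2 × 8! = 80640 (treat the pair as a block with 2 internal orders).
Complementary counting: 362880 − 80640 = 282240.

282240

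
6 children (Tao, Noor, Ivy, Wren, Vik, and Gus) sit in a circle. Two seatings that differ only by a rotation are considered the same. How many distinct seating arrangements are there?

120

Fix one person's seat to break rotational symmetry; the remaining 5 people can be arranged in (5)! = 120 ways.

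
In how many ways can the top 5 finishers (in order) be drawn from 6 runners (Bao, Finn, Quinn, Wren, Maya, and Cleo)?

There are 6 choices for 1st place, 5 for 2nd, and so on down to 2 for position 5.
That gives 6 × 5 × 4 × 3 × 2 = 720.

720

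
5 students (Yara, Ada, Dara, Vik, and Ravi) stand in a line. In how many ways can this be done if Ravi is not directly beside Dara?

There are 5! = 120 arrangements in all. If Ravi and Dara are adjacent, merging them into one block gives 2·(4)! = 48 arrangements.
Complementary counting: 120 − 48 = 72.

72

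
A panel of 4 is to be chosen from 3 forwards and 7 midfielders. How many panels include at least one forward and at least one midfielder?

Total 4-person selections from all 10: C(10,4) = 210.
Selections missing a whole group: no forwards → C(7,4) = 35; no midfielders → C(3,4) = 0.
Both groups omitted at once is impossible, so 210 − 35 = 175.

175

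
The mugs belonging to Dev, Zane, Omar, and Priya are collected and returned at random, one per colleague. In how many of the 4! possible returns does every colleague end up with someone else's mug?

Count assignments avoiding every fixed point. For any j of the 4 colleagues fixed to their own mug, the other 4−j can be arranged in (4−j)! ways.
By inclusion–exclusion this is Σ_{j=0}^{4} (−1)^j C(4,j)·(4−j)!.
Computing: 24 − 24 + 12 − 4 + 1 = 9.

9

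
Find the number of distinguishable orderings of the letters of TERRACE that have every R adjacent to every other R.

360

Treat the 2 copies of R as a single block. The multiset to arrange is then {RR, A, C, E, E, T}, 6 items in all.
That gives (6)!/(2!) = 360 arrangements.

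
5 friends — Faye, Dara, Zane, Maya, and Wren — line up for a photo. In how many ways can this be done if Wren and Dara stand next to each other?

48

Treat {Wren, Dara} as a single unit. There are 4 units to order, and the pair itself can be ordered 2 ways.
That gives 2 × 4! = 2 × 24 = 48.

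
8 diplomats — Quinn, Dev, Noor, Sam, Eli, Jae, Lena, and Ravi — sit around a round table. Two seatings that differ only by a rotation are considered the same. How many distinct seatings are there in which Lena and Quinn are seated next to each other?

Treat {Lena, Quinn} as one unit (2 internal orders) and seat the resulting 7 units around the table: (6)! circular arrangements.
So 2 × (6)! = 2 × 720 = 1440.

1440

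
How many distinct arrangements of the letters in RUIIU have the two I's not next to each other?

18

Total arrangements of RUIIU: 5!/(2!·2!) = 30.
If the two I's are adjacent, glue them into one block, leaving 4 items to arrange: (4)!/(2!) = 12 ways.
Subtracting, 30 − 12 = 18 arrangements keep the I's apart.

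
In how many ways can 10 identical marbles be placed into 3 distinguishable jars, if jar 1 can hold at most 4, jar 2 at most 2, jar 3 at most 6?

6

Without the upper bounds there are C(12,2) = 66 ways to split 10 among 3 jars.
Subtract solutions that violate a single cap (substitute x_i' = x_i − (cap_i+1)): x_1 ≥ 5 gives C(7,2) = 21; x_2 ≥ 3 gives C(9,2) = 36; x_3 ≥ 7 gives C(5,2) = 10. Together 67.
Add back pairs where two caps are both exceeded: 6 + 0 + 1 = 7.
By inclusion–exclusion the count is 66 − 67 + 7 = 6.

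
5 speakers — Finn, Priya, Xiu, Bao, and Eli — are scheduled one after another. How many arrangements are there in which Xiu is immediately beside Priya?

Place the 3 others and the Xiu-Priya pair as 4 objects in a line; the pair has 2 internal arrangements.
That gives 2 × 4! = 2 × 24 = 48.

48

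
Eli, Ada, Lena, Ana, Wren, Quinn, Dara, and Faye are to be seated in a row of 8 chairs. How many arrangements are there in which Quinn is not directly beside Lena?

30240

There are 8! = 40320 arrangements in all. If Quinn and Lena are adjacent, merging them into one block gives 2·(7)! = 10080 arrangements.
Complementary counting: 40320 − 10080 = 30240.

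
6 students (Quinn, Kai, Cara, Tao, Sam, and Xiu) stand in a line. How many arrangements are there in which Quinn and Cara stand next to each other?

240

Glue Quinn and Cara into one block (2 internal orders), leaving 5 units to arrange in a row.
So the count is 2·(5)! = 240.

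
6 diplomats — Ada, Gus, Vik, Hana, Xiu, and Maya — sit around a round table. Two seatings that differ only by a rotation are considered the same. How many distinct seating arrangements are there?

120

Around a circle, 6 distinct people have 6!/6 = (5)! = 120 rotationally distinct seatings.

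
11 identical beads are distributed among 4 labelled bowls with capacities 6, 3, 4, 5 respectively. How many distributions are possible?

85

By stars and bars, unrestricted non-negative solutions to x_1+…+x_4 = 11 number C(11+3,3) = 364.
Subtract solutions that violate a single cap (substitute x_i' = x_i − (cap_i+1)): x_1 ≥ 7 gives C(7,3) = 35; x_2 ≥ 4 gives C(10,3) = 120; x_3 ≥ 5 gives C(9,3) = 84; x_4 ≥ 6 gives C(8,3) = 56. Together 295.
Add back pairs where two caps are both exceeded: 1 + 0 + 0 + 10 + 4 + 1 = 16.
By inclusion–exclusion the count is 364 − 295 + 16 = 85.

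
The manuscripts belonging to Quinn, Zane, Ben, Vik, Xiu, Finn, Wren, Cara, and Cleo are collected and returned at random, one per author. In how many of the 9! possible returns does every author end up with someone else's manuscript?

133496

Count assignments avoiding every fixed point. For any j of the 9 authors fixed to their own manuscript, the other 9−j can be arranged in (9−j)! ways.
By inclusion–exclusion this is Σ_{j=0}^{9} (−1)^j C(9,j)·(9−j)!.
Computing: 362880 − 362880 + 181440 − 60480 + 15120 − 3024 + 504 − 72 + 9 − 1 = 133496.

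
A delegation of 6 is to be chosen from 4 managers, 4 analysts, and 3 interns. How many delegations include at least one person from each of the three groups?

Unrestricted: C(11,6) = 462 ways to pick any 6 of the 11.
Selections missing a whole group: no managers → C(7,6) = 7; no analysts → C(7,6) = 7; no interns → C(8,6) = 28.
Add back selections omitting two groups (i.e. drawn from a single group): C(4,6) + C(4,6) + C(3,6) = 0.
By inclusion–exclusion: 462 − 42 + 0 = 420.

420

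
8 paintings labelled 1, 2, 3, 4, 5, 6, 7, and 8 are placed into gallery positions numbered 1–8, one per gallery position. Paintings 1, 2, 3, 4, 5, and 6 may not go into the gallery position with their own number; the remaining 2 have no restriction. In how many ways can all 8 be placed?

18806

Let Aᵢ (for 1 ≤ i ≤ 6) be the placements that put painting i in its forbidden gallery position. Any j of these fix j positions, leaving (8−j)! ways to fill the rest, and there are C(6,j) ways to pick which j.
By inclusion–exclusion, the number of valid placements is Σ_{j=0}^{6} (−1)^j C(6,j)·(8−j)!.
Computing: 40320 − 30240 + 10800 − 2400 + 360 − 36 + 2 = 18806.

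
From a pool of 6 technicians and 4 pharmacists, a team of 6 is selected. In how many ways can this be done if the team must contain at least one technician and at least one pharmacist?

209

With no constraint there are C(10,6) = 210 possible selections.
Selections missing a whole group: no technicians → C(4,6) = 0; no pharmacists → C(6,6) = 1.
Both groups omitted at once is impossible, so 210 − 1 = 209.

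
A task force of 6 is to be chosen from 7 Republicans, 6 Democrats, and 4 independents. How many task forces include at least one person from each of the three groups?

With no constraint there are C(17,6) = 12376 possible selections.
Subtract selections that omit an entire group: no Republicans → C(10,6) = 210; no Democrats → C(11,6) = 462; no independents → C(13,6) = 1716.
Add back selections omitting two groups (i.e. drawn from a single group): C(7,6) + C(6,6) + C(4,6) = 8.
By inclusion–exclusion: 12376 − 2388 + 8 = 9996.

9996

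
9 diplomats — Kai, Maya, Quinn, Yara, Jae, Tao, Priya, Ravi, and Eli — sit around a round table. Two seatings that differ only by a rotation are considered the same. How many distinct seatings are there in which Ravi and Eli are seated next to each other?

10080

Glue Ravi and Eli into a block (2 internal orders). Seating 8 units around a circle gives (7)! arrangements.
So 2 × (7)! = 2 × 5040 = 10080.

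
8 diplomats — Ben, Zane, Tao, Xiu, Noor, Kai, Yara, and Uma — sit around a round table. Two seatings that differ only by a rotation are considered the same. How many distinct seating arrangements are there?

5040

Seat Ben anywhere (absorbing the rotational symmetry), then permute the other 7: (7)! = 5040.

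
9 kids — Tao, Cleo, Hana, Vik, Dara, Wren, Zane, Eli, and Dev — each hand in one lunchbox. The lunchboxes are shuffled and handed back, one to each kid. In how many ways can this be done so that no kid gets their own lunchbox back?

133496

Count assignments avoiding every fixed point. For any j of the 9 kids fixed to their own lunchbox, the other 9−j can be arranged in (9−j)! ways.
By inclusion–exclusion this is Σ_{j=0}^{9} (−1)^j C(9,j)·(9−j)!.
Computing: 362880 − 362880 + 181440 − 60480 + 15120 − 3024 + 504 − 72 + 9 − 1 = 133496.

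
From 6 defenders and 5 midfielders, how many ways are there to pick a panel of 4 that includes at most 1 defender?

Split by how many defenders are chosen (0 through 1).
Sum: C(6,0)·C(5,4) + C(6,1)·C(5,3) = 5 + 60 = 65.

65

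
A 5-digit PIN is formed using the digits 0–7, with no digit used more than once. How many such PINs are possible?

With no repetition, fill the 5 digits in order: 8 choices, then 7, down to 4.
That product is 8 × 7 × 6 × 5 × 4 = 6720.

6720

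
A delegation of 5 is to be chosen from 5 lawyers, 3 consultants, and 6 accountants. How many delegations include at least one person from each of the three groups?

1365

Unrestricted: C(14,5) = 2002 ways to pick any 5 of the 14.
Selections missing a whole group: no lawyers → C(9,5) = 126; no consultants → C(11,5) = 462; no accountants → C(8,5) = 56.
Add back selections omitting two groups (i.e. drawn from a single group): C(5,5) + C(3,5) + C(6,5) = 7.
By inclusion–exclusion: 2002 − 644 + 7 = 1365.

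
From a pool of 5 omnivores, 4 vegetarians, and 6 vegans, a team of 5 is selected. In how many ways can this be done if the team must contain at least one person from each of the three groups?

2170

Unrestricted: C(15,5) = 3003 ways to pick any 5 of the 15.
Subtract selections that omit an entire group: no omnivores → C(10,5) = 252; no vegetarians → C(11,5) = 462; no vegans → C(9,5) = 126.
Add back selections omitting two groups (i.e. drawn from a single group): C(5,5) + C(4,5) + C(6,5) = 7.
By inclusion–exclusion: 3003 − 840 + 7 = 2170.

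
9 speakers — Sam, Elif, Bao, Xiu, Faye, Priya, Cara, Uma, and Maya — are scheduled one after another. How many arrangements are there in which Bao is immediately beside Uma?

Glue Bao and Uma into one block (2 internal orders), leaving 8 units to arrange in a row.
So the count is 2·(8)! = 80640.

80640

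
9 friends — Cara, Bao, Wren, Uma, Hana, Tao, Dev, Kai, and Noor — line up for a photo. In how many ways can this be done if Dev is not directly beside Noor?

282240

There are 9! = 362880 arrangements in all. If Dev and Noor are adjacent, merging them into one block gives 2·(8)! = 80640 arrangements.
So 362880 − 80640 = 282240 arrangements keep them apart.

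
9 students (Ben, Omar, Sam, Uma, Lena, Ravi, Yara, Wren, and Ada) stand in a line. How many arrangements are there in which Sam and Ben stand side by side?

80640

Glue Sam and Ben into one block (2 internal orders), leaving 8 units to arrange in a row.
So the count is 2·(8)! = 80640.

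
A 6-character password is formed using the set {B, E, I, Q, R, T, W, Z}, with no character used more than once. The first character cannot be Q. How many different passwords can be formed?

17640

The first character has 8−1 = 7 choices (anything except Q).
The remaining 5 characters are filled from the other 7 symbols without repetition: 7 × 6 × 5 × 4 × 3 = 2520.
Total: 7 × 2520 = 17640.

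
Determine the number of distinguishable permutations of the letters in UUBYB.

30

UUBYB has 5 letters with B appearing twice and U appearing twice.
Dividing 5! = 120 by 2!·2! = 4 for the repeated letters gives 30.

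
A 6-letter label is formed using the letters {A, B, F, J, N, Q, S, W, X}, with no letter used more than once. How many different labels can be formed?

60480

Choose and order 6 of the 9 symbols: the first letter has 9 options, the next 8, and so on down to 4.
9 × 8 × 7 × 6 × 5 × 4 = 60480.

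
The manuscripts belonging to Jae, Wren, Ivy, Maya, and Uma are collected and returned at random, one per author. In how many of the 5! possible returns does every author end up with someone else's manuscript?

This is the derangement count D_5: permutations of 5 items with no fixed point.
By inclusion–exclusion this is Σ_{j=0}^{5} (−1)^j C(5,j)·(5−j)!.
Computing: 120 − 120 + 60 − 20 + 5 − 1 = 44.

44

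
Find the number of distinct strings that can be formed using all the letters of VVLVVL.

VVLVVL has 6 letters with L appearing twice and V appearing 4 times.
So there are 6! / (4!·2!) = 15 distinguishable arrangements.

15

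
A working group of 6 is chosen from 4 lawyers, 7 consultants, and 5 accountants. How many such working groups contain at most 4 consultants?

Split by how many consultants are chosen (0 through 4).
Sum: C(7,0)·C(9,6) + C(7,1)·C(9,5) + C(7,2)·C(9,4) + C(7,3)·C(9,3) + C(7,4)·C(9,2) = 84 + 882 + 2646 + 2940 + 1260 = 7812.

7812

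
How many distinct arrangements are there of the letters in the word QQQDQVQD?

QQQDQVQD has 8 letters with D appearing twice and Q appearing 5 times.
So there are 8! / (5!·2!) = 168 distinguishable arrangements.

168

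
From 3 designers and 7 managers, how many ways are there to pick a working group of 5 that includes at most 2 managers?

21

Split by how many managers are chosen (0 through 2).
Sum: C(7,0)·C(3,5) + C(7,1)·C(3,4) + C(7,2)·C(3,3) = 0 + 0 + 21 = 21.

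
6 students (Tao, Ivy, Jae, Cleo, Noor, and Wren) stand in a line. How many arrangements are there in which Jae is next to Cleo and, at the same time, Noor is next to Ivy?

Treat {Jae,Cleo} as one block (2 orders) and {Noor,Ivy} as another (2 orders).
That leaves 4 units to arrange: 2 × 2 × 4! = 4 × 24 = 96.

96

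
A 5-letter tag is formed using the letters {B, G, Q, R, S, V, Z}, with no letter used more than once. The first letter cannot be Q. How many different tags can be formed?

The first letter has 7−1 = 6 choices (anything except Q).
The remaining 4 letters are filled from the other 6 symbols without repetition: 6 × 5 × 4 × 3 = 360.
Total: 6 × 360 = 2160.

2160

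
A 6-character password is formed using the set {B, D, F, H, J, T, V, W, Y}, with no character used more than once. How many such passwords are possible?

60480

With no repetition, fill the 6 characters in order: 9 choices, then 8, down to 4.
That product is 9 × 8 × 7 × 6 × 5 × 4 = 60480.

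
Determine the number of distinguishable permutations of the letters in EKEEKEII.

420

EKEEKEII has 8 letters with E appearing 4 times, I appearing twice, and K appearing twice.
Dividing 8! = 40320 by 4!·2!·2! = 96 for the repeated letters gives 420.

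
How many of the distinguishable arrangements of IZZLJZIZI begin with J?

Fix J in the first position and arrange the remaining 8 letters.
Those 8 letters have I appearing 3 times and Z appearing 4 times, giving (8)!/(4!·3!) = 280.

280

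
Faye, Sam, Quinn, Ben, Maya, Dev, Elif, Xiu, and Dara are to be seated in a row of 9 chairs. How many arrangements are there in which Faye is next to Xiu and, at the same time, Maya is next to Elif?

20160

Treat {Faye,Xiu} as one block (2 orders) and {Maya,Elif} as another (2 orders).
That leaves 7 units to arrange: 2 × 2 × 7! = 4 × 5040 = 20160.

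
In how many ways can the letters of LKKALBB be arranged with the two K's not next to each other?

450

There are 7!/(2!·2!·2!) = 630 arrangements of LKKALBB in total.
Arrangements with the K's together: treat KK as one letter, giving (6)!/(2!·2!) = 180.
Hence 630 − 180 = 450.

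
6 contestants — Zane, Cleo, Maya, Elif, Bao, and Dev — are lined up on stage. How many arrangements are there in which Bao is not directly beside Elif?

There are 6! = 720 arrangements in all. If Bao and Elif are adjacent, merging them into one block gives 2·(5)! = 240 arrangements.
Complementary counting: 720 − 240 = 480.

480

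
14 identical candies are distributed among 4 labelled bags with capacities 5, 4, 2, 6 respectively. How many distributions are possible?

By stars and bars, unrestricted non-negative solutions to x_1+…+x_4 = 14 number C(14+3,3) = 680.
Subtract solutions that violate a single cap (substitute x_i' = x_i − (cap_i+1)): x_1 ≥ 6 gives C(11,3) = 165; x_2 ≥ 5 gives C(12,3) = 220; x_3 ≥ 3 gives C(14,3) = 364; x_4 ≥ 7 gives C(10,3) = 120. Together 869.
Add back pairs where two caps are both exceeded: 20 + 56 + 4 + 84 + 10 + 35 = 209.
Subtract triples: 1 + 0 + 0 + 0 = 1.
By inclusion–exclusion the count is 680 − 869 + 209 − 1 = 19.

19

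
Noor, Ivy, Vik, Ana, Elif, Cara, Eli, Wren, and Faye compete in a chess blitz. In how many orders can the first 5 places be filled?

15120

There are 9 choices for 1st place, 8 for 2nd, and so on down to 5 for position 5.
That gives 9 × 8 × 7 × 6 × 5 = 15120.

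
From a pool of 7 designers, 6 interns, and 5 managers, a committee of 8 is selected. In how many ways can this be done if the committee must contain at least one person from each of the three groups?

Unrestricted: C(18,8) = 43758 ways to pick any 8 of the 18.
Subtract selections that omit an entire group: no designers → C(11,8) = 165; no interns → C(12,8) = 495; no managers → C(13,8) = 1287.
Add back selections omitting two groups (i.e. drawn from a single group): C(7,8) + C(6,8) + C(5,8) = 0.
By inclusion–exclusion: 43758 − 1947 + 0 = 41811.

41811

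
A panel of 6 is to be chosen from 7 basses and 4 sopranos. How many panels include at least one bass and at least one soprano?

Total 6-person selections from all 11: C(11,6) = 462.
Subtract selections that omit an entire group: no basses → C(4,6) = 0; no sopranos → C(7,6) = 7.
Both groups omitted at once is impossible, so 462 − 7 = 455.

455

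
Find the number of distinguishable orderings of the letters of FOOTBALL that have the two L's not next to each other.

7560

There are 8!/(2!·2!) = 10080 arrangements of FOOTBALL in total.
Arrangements with the L's together: treat LL as one letter, giving (7)!/(2!) = 2520.
Subtracting, 10080 − 2520 = 7560 arrangements keep the L's apart.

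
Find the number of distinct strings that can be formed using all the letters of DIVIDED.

DIVIDED has 7 letters with D appearing 3 times and I appearing twice.
So there are 7! / (3!·2!) = 420 distinguishable arrangements.

420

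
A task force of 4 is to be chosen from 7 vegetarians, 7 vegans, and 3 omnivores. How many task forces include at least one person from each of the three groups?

1029

Total 4-person selections from all 17: C(17,4) = 2380.
Selections missing a whole group: no vegetarians → C(10,4) = 210; no vegans → C(10,4) = 210; no omnivores → C(14,4) = 1001.
Add back selections omitting two groups (i.e. drawn from a single group): C(7,4) + C(7,4) + C(3,4) = 70.
By inclusion–exclusion: 2380 − 1421 + 70 = 1029.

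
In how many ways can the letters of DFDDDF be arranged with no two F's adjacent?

There are 6!/(4!·2!) = 15 arrangements of DFDDDF in total.
If the two F's are adjacent, glue them into one block, leaving 5 items to arrange: (5)!/(4!) = 5 ways.
Hence 15 − 5 = 10.

10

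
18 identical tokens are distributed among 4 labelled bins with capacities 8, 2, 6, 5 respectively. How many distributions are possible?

By stars and bars, unrestricted non-negative solutions to x_1+…+x_4 = 18 number C(18+3,3) = 1330.
Subtract solutions that violate a single cap (substitute x_i' = x_i − (cap_i+1)): x_1 ≥ 9 gives C(12,3) = 220; x_2 ≥ 3 gives C(18,3) = 816; x_3 ≥ 7 gives C(14,3) = 364; x_4 ≥ 6 gives C(15,3) = 455. Together 1855.
Add back pairs where two caps are both exceeded: 84 + 10 + 20 + 165 + 220 + 56 = 555.
Subtract triples: 0 + 1 + 0 + 10 = 11.
By inclusion–exclusion the count is 1330 − 1855 + 555 − 11 = 19.

19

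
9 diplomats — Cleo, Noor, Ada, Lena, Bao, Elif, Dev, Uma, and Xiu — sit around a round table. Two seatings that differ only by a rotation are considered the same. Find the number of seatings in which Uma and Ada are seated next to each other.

10080

Treat {Uma, Ada} as one unit (2 internal orders) and seat the resulting 8 units around the table: (7)! circular arrangements.
So 2 × (7)! = 2 × 5040 = 10080.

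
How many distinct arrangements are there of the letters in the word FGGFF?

10

FGGFF has 5 letters with F appearing 3 times and G appearing twice.
Dividing 5! = 120 by 3!·2! = 12 for the repeated letters gives 10.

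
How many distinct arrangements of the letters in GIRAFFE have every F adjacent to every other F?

720

Treat the 2 copies of F as a single block. The multiset to arrange is then {FF, A, E, G, I, R}, 6 items in all.
All 6 items are distinct, so there are (6)! = 720 arrangements.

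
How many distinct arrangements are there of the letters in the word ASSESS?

The 6 letters of ASSESS have repeats: S appearing 4 times.
Dividing 6! = 720 by 4! = 24 for the repeated letters gives 30.

30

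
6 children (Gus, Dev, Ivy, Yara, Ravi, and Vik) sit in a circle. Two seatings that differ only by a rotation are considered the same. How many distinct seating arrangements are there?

Around a circle, 6 distinct people have 6!/6 = (5)! = 120 rotationally distinct seatings.

120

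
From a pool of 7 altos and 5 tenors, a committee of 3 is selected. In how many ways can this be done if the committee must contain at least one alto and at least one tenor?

Unrestricted: C(12,3) = 220 ways to pick any 3 of the 12.
Subtract selections that omit an entire group: no altos → C(5,3) = 10; no tenors → C(7,3) = 35.
Both groups omitted at once is impossible, so 220 − 45 = 175.

175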